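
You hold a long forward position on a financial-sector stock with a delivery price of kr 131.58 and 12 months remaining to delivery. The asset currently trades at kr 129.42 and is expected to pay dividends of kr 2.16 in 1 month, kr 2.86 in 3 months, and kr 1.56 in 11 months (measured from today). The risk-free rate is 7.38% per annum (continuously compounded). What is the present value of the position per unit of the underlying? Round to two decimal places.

kr 0.79

PV(remaining dividends) I = 2.16·e^(−0.0738·1/12) + 2.86·e^(−0.0738·3/12) + 1.56·e^(−0.0738·11/12) = 6.4124
Current forward F = (S − I)·e^(rT) = (129.42 − 6.4124)·e^(0.0738·12/12) = 123.0076 × 1.076591 = 132.4289
Value (long) = (F − K)·e^(−rT) = (132.4289 − 131.58) × 0.928857 = 0.7885
Value = kr 0.79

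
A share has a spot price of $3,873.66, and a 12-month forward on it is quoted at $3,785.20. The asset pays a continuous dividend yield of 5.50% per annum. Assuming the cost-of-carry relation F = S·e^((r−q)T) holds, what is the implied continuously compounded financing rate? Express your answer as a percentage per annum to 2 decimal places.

From F = S·e^((r−q)T): (r − q) = ln(F/S)/T
ln(3785.20/3873.66) = ln(0.977164) = -0.023101
(r − q) = -0.023101 / (12/12) = -0.023101
r = ln(F/S)/T + q = -0.023101 + 0.0550 = 0.031899
r = 3.19%

3.19%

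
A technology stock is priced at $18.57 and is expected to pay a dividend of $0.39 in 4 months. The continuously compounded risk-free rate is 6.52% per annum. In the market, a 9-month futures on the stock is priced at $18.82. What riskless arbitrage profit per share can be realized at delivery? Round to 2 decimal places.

$0.28 per share

PV(dividends) I = 0.39·e^(−0.0652·4/12) = 0.3816
Fair futures F* = (S − I)·e^(rT) = (18.57 − 0.3816)·e^0.048900 = 18.1884 × 1.050115 = 19.0999
Market $18.82 < fair 19.0999: forward underpriced → reverse cash-and-carry (short the stock, invest proceeds at r, pay the dividends, go long the forward).
Profit at T = |F_mkt − F*| = |18.82 − 19.0999| = $0.28 per share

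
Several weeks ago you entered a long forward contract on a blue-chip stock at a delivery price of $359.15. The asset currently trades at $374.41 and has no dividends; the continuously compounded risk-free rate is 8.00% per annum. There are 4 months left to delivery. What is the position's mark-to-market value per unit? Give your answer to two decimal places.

Current fair forward for the remaining 4 months: F = S·e^(r·T), r = 0.0800
F = 374.41 · e^(0.0800 × 4/12) = 374.41 × 1.027025 = 384.5284
Value of long forward = (F − K)·e^(−rT) = (384.5284 − 359.15) · e^(−0.0800·4/12)
= 25.3784 × 0.973686 = 24.71

$24.71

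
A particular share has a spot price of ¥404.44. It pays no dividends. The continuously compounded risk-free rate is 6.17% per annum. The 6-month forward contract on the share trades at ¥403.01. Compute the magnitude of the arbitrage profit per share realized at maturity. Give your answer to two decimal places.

¥14.10 per share

Fair forward: F* = S·e^(carry·T), with carry = r = 0.0617
F* = 404.44 · e^(0.0617 × 6/12) = 404.44 · e^0.030850 = 404.44 × 1.031331 = ¥417.1115
Market ¥403.01 < fair ¥417.1115: forward underpriced → reverse cash-and-carry (short spot, go long the forward).
At maturity, profit = |F_mkt − F*| = |403.01 − 417.1115| = ¥14.10 per share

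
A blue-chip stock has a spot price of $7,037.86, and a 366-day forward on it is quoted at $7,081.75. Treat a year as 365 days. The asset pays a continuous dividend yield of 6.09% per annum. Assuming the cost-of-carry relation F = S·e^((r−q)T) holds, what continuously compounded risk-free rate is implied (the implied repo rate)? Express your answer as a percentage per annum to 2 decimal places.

6.71%

From F = S·e^((r−q)T): (r − q) = ln(F/S)/T
ln(7081.75/7037.86) = ln(1.006236) = 0.006217
(r − q) = 0.006217 / (366/365) = 0.006200
r = ln(F/S)/T + q = 0.006200 + 0.0609 = 0.067100
r = 6.71%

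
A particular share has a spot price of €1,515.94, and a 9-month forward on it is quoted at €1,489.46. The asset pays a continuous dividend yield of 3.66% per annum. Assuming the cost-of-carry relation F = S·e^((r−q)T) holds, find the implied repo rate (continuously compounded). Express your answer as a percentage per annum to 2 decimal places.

From F = S·e^((r−q)T): (r − q) = ln(F/S)/T
ln(1489.46/1515.94) = ln(0.982532) = -0.017622
(r − q) = -0.017622 / (9/12) = -0.023496
r = ln(F/S)/T + q = -0.023496 + 0.0366 = 0.013104
r = 1.31%

1.31%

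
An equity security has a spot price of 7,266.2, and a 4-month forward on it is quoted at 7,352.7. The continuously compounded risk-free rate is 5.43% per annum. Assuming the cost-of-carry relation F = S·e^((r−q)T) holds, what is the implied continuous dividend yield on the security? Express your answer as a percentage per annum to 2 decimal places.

From F = S·e^((r−q)T): (r − q) = ln(F/S)/T
ln(7352.7/7266.2) = ln(1.011904) = 0.011834
(r − q) = 0.011834 / (4/12) = 0.035502
q = r − ln(F/S)/T = 0.0543 − 0.035502 = 0.018798
q = 1.88%

1.88%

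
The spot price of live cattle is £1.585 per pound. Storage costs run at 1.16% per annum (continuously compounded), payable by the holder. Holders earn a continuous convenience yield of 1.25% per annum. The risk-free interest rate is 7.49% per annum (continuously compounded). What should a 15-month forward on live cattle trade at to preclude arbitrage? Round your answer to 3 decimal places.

Net carry = r + u − y = 0.0749 + 0.0116 − 0.0125 = 0.0740
F = S·e^((r+u−y)T) = 1.585 · e^(0.0740 × 15/12) = 1.585 · e^0.092500
= 1.585 × 1.096913 = £1.739 per pound

£1.739 per pound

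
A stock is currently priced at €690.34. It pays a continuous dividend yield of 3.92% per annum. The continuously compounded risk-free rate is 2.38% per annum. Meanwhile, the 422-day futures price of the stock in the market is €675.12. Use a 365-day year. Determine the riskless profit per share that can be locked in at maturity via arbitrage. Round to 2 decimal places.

€3.04 per share

Fair futures: F* = S·e^(carry·T), with carry = (r − q) = 0.0238 − 0.0392 = -0.0154
F* = 690.34 · e^(-0.0154 × 422/365) = 690.34 · e^-0.017805 = 690.34 × 0.982353 = €678.1576
Market €675.12 < fair €678.1576: forward underpriced → reverse cash-and-carry (short spot, go long the forward).
At maturity, profit = |F_mkt − F*| = |675.12 − 678.1576| = €3.04 per share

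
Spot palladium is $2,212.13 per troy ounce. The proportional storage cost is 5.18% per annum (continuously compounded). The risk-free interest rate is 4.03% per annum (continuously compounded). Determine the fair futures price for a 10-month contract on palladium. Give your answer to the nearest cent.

$2,388.60 per troy ounce

Net carry = r + u − y = 0.0403 + 0.0518 − 0.0000 = 0.0921
F = S·e^((r+u−y)T) = 2212.13 · e^(0.0921 × 10/12) = 2212.13 · e^0.07675000
= 2212.13 × 1.07977210 = $2,388.60 per troy ounce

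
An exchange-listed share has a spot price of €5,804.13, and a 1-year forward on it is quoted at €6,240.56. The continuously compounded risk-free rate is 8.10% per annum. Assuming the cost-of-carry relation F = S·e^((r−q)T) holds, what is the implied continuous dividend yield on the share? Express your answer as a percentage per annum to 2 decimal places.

0.85%

From F = S·e^((r−q)T): (r − q) = ln(F/S)/T
ln(6240.56/5804.13) = ln(1.075193) = 0.072500
(r − q) = 0.072500 / (1) = 0.072500
q = r − ln(F/S)/T = 0.0810 − 0.072500 = 0.008500
q = 0.85%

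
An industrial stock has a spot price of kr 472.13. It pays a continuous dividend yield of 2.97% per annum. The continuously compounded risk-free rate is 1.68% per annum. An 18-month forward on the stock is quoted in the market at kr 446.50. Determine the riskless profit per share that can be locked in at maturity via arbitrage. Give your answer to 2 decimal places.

kr 16.58 per share

Fair forward: F* = S·e^(carry·T), with carry = (r − q) = 0.0168 − 0.0297 = -0.0129
F* = 472.13 · e^(-0.0129 × 18/12) = 472.13 · e^-0.019350 = 472.13 × 0.980836 = kr 463.0821
Market kr 446.50 < fair kr 463.0821: forward underpriced → reverse cash-and-carry (short spot, go long the forward).
At maturity, profit = |F_mkt − F*| = |446.50 − 463.0821| = kr 16.58 per share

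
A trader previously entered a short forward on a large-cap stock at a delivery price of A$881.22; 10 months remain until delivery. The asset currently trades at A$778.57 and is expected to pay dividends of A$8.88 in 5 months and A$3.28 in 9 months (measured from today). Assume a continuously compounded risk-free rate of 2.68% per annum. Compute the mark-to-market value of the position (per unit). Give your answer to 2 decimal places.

PV(remaining dividends) I = 8.88·e^(−0.0268·5/12) + 3.28·e^(−0.0268·9/12) = 11.9961
Current forward F = (S − I)·e^(rT) = (778.57 − 11.9961)·e^(0.0268·10/12) = 766.5739 × 1.022585 = 783.8870
Value (long) = (F − K)·e^(−rT) = (783.8870 − 881.22) × 0.977914 = -95.1833
Short position value = −(long value) = A$95.18

A$95.18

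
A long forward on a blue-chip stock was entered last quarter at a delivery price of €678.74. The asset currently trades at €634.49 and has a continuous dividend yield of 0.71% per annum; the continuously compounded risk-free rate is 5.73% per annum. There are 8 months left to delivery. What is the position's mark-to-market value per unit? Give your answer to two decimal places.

-€21.81

Current fair forward for the remaining 8 months: F = S·e^((r − q)·T), (r − q) = 0.0573 − 0.0071 = 0.0502
F = 634.49 · e^(0.0502 × 8/12) = 634.49 × 1.034033 = 656.0836
Value of long forward = (F − K)·e^(−rT) = (656.0836 − 678.74) · e^(−0.0573·8/12)
= -22.6564 × 0.962520 = -21.81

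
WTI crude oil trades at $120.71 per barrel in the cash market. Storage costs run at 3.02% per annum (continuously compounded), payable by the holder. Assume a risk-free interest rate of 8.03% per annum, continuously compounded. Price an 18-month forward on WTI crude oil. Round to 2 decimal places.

Net carry = r + u − y = 0.0803 + 0.0302 − 0.0000 = 0.1105
F = S·e^((r+u−y)T) = 120.71 · e^(0.1105 × 18/12) = 120.71 · e^0.165750
= 120.71 × 1.180278 = $142.47 per barrel

$142.47 per barrel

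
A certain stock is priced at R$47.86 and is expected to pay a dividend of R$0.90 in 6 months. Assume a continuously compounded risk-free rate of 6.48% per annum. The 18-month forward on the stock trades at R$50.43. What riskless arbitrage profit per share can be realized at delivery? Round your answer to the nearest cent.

PV(dividends) I = 0.90·e^(−0.0648·6/12) = 0.8713
Fair forward F* = (S − I)·e^(rT) = (47.86 − 0.8713)·e^0.097200 = 46.9887 × 1.102081 = 51.7854
Market R$50.43 < fair 51.7854: forward underpriced → reverse cash-and-carry (short the stock, invest proceeds at r, pay the dividends, go long the forward).
Profit at T = |F_mkt − F*| = |50.43 − 51.7854| = R$1.36 per share

R$1.36 per share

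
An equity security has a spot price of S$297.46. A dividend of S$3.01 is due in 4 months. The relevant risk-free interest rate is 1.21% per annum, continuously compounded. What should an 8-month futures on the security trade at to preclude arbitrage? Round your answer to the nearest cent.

S$296.85

PV(dividends) I = 3.01·e^(−0.0121·4/12)
I = 2.9979
F = (S − I)·e^(rT) = (297.46 − 2.9979) · e^(0.0121·8/12)
= 294.4621 · e^0.008067 = 294.4621 × 1.008100 = S$296.85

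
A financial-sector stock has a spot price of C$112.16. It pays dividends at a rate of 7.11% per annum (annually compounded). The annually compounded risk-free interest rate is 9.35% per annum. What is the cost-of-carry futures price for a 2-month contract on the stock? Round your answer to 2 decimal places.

F = S · (1+r)^T / (1+q)^T
= 112.16 × 1.015009 / 1.011513 = 112.16 × 1.003456
F = C$112.55

C$112.55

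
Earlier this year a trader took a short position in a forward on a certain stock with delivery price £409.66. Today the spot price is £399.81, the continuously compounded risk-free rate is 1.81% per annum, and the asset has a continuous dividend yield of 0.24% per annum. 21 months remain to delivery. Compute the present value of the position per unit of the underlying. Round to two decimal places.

Current fair forward for the remaining 21 months: F = S·e^((r − q)·T), (r − q) = 0.0181 − 0.0024 = 0.0157
F = 399.81 · e^(0.0157 × 21/12) = 399.81 × 1.027856 = 410.9471
Value of long forward = (F − K)·e^(−rT) = (410.9471 − 409.66) · e^(−0.0181·21/12)
= 1.2871 × 0.968821 = 1.25
Short position value = −(long value) = -£1.25

-£1.25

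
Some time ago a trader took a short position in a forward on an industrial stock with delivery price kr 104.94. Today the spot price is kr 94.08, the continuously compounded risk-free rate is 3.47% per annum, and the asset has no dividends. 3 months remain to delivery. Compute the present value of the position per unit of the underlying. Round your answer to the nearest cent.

kr 9.95

Current fair forward for the remaining 3 months: F = S·e^(r·T), r = 0.0347
F = 94.08 · e^(0.0347 × 3/12) = 94.08 × 1.008713 = 94.8997
Value of long forward = (F − K)·e^(−rT) = (94.8997 − 104.94) · e^(−0.0347·3/12)
= -10.0403 × 0.991363 = -9.95
Short position value = −(long value) = kr 9.95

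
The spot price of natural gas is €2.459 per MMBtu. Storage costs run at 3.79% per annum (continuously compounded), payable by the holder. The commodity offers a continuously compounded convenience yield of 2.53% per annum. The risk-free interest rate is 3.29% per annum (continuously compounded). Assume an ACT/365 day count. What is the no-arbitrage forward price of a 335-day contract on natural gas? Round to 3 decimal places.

€2.564 per MMBtu

Net carry = r + u − y = 0.0329 + 0.0379 − 0.0253 = 0.0455
F = S·e^((r+u−y)T) = 2.459 · e^(0.0455 × 335/365) = 2.459 · e^0.041760
= 2.459 × 1.042644 = €2.564 per MMBtu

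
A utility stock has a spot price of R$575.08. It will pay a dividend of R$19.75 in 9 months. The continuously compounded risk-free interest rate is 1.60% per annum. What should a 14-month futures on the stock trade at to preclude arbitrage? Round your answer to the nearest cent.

PV(dividends) I = 19.75·e^(−0.0160·9/12)
I = 19.5144
F = (S − I)·e^(rT) = (575.08 − 19.5144) · e^(0.0160·14/12)
= 555.5656 · e^0.018667 = 555.5656 × 1.018842 = R$566.03

R$566.03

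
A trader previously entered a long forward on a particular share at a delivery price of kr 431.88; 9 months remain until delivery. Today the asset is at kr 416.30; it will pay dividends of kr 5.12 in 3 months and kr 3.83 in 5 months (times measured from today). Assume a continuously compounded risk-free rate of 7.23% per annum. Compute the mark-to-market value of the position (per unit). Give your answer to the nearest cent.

-kr 1.53

PV(remaining dividends) I = 5.12·e^(−0.0723·3/12) + 3.83·e^(−0.0723·5/12) = 8.7446
Current forward F = (S − I)·e^(rT) = (416.30 − 8.7446)·e^(0.0723·9/12) = 407.5554 × 1.055722 = 430.2652
Value (long) = (F − K)·e^(−rT) = (430.2652 − 431.88) × 0.947219 = -1.5296
Value = -kr 1.53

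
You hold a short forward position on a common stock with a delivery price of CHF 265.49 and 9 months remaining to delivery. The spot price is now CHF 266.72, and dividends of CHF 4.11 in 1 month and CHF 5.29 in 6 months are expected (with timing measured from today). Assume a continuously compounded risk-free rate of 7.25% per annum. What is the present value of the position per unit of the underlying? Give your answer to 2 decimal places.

PV(remaining dividends) I = 4.11·e^(−0.0725·1/12) + 5.29·e^(−0.0725·6/12) = 9.1869
Current forward F = (S − I)·e^(rT) = (266.72 − 9.1869)·e^(0.0725·9/12) = 257.5331 × 1.055880 = 271.9240
Value (long) = (F − K)·e^(−rT) = (271.9240 − 265.49) × 0.947077 = 6.0935
Short position value = −(long value) = -CHF 6.09

-CHF 6.09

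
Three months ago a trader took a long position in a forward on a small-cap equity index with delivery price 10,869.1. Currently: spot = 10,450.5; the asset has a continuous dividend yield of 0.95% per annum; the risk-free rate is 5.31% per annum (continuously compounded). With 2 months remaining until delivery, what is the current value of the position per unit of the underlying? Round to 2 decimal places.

-339.37

Current fair forward for the remaining 2 months: F = S·e^((r − q)·T), (r − q) = 0.0531 − 0.0095 = 0.0436
F = 10450.5 · e^(0.0436 × 2/12) = 10450.5 × 1.00729313 = 10526.7169
Value of long forward = (F − K)·e^(−rT) = (10526.7169 − 10869.1) · e^(−0.0531·2/12)
= -342.3831 × 0.99118905 = -339.37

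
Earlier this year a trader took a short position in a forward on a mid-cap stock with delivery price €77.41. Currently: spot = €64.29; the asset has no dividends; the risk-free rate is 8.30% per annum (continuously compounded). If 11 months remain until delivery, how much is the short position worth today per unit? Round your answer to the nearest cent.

Current fair forward for the remaining 11 months: F = S·e^(r·T), r = 0.0830
F = 64.29 · e^(0.0830 × 11/12) = 64.29 × 1.079052 = 69.3723
Value of long forward = (F − K)·e^(−rT) = (69.3723 − 77.41) · e^(−0.0830·11/12)
= -8.0377 × 0.926739 = -7.45
Short position value = −(long value) = €7.45

€7.45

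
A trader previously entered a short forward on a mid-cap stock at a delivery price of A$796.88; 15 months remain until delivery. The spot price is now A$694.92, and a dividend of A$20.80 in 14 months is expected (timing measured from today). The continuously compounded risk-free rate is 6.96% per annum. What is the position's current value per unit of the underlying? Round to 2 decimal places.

A$54.74

PV(remaining dividends) I = 20.80·e^(−0.0696·14/12) = 19.1778
Current forward F = (S − I)·e^(rT) = (694.92 − 19.1778)·e^(0.0696·15/12) = 675.7422 × 1.090897 = 737.1651
Value (long) = (F − K)·e^(−rT) = (737.1651 − 796.88) × 0.916677 = -54.7393
Short position value = −(long value) = A$54.74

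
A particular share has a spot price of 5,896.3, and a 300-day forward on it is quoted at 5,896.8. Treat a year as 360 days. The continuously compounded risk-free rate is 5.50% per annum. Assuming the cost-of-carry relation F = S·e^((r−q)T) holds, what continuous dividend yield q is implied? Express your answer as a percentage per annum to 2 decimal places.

5.49%

From F = S·e^((r−q)T): (r − q) = ln(F/S)/T
ln(5896.8/5896.3) = ln(1.000085) = 0.000085
(r − q) = 0.000085 / (300/360) = 0.000102
q = r − ln(F/S)/T = 0.0550 − 0.000102 = 0.054898
q = 5.49%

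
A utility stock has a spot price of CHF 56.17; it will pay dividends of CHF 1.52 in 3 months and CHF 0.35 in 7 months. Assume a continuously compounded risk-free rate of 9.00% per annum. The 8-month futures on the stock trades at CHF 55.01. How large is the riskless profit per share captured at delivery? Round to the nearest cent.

CHF 2.70 per share

PV(dividends) I = 1.52·e^(−0.0900·3/12) + 0.35·e^(−0.0900·7/12) = 1.8183
Fair futures F* = (S − I)·e^(rT) = (56.17 − 1.8183)·e^0.060000 = 54.3517 × 1.061837 = 57.7126
Market CHF 55.01 < fair 57.7126: forward underpriced → reverse cash-and-carry (short the stock, invest proceeds at r, pay the dividends, go long the forward).
Profit at T = |F_mkt − F*| = |55.01 − 57.7126| = CHF 2.70 per share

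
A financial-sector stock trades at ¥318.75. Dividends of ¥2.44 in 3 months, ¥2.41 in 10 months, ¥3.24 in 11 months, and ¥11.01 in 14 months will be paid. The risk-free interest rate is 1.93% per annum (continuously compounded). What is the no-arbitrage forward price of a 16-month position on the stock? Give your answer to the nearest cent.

¥307.82

PV(dividends) I = 2.44·e^(−0.0193·3/12) + 2.41·e^(−0.0193·10/12) + 3.24·e^(−0.0193·11/12) + 11.01·e^(−0.0193·14/12)
I = 2.4283 + 2.3715 + 3.1832 + 10.7649 = 18.7479
F = (S − I)·e^(rT) = (318.75 − 18.7479) · e^(0.0193·16/12)
= 300.0021 · e^0.025733 = 300.0021 × 1.026067 = ¥307.82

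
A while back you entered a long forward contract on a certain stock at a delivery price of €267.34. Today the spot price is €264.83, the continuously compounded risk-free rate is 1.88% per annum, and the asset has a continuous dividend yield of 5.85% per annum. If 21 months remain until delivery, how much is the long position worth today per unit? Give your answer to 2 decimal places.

-€19.63

Current fair forward for the remaining 21 months: F = S·e^((r − q)·T), (r − q) = 0.0188 − 0.0585 = -0.0397
F = 264.83 · e^(-0.0397 × 21/12) = 264.83 × 0.932883 = 247.0554
Value of long forward = (F − K)·e^(−rT) = (247.0554 − 267.34) · e^(−0.0188·21/12)
= -20.2846 × 0.967635 = -19.63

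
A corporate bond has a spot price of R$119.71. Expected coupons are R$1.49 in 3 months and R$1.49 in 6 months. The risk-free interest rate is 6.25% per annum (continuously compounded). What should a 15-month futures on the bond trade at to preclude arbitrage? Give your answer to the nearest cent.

R$126.29

PV(coupons) I = 1.49·e^(−0.0625·3/12) + 1.49·e^(−0.0625·6/12)
I = 1.4669 + 1.4442 = 2.9111
F = (S − I)·e^(rT) = (119.71 − 2.9111) · e^(0.0625·15/12)
= 116.7989 · e^0.078125 = 116.7989 × 1.081258 = R$126.29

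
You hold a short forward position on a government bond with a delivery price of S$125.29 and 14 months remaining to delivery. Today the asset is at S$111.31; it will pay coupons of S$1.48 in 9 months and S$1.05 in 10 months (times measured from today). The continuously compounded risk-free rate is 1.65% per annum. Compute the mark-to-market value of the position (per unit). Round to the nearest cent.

S$14.09

PV(remaining coupons) I = 1.48·e^(−0.0165·9/12) + 1.05·e^(−0.0165·10/12) = 2.4975
Current forward F = (S − I)·e^(rT) = (111.31 − 2.4975)·e^(0.0165·14/12) = 108.8125 × 1.019436 = 110.9274
Value (long) = (F − K)·e^(−rT) = (110.9274 − 125.29) × 0.980934 = -14.0888
Short position value = −(long value) = S$14.09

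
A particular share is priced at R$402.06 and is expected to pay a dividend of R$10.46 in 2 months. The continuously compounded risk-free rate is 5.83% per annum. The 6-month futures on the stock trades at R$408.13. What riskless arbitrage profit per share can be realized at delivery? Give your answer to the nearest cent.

PV(dividends) I = 10.46·e^(−0.0583·2/12) = 10.3589
Fair futures F* = (S − I)·e^(rT) = (402.06 − 10.3589)·e^0.029150 = 391.7011 × 1.029579 = 403.2872
Market R$408.13 > fair 403.2872: forward overpriced → cash-and-carry (borrow at r, buy the stock and collect the dividends, short the forward).
Profit at T = |F_mkt − F*| = |408.13 − 403.2872| = R$4.84 per share

R$4.84 per share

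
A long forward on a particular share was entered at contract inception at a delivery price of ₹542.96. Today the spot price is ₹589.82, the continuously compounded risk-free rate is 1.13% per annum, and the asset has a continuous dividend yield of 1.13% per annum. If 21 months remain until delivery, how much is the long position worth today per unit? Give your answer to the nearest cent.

Current fair forward for the remaining 21 months: F = S·e^((r − q)·T), (r − q) = 0.0113 − 0.0113 = 0.0000
F = 589.82 · e^(0.0000 × 21/12) = 589.82 × 1.000000 = 589.8200
Value of long forward = (F − K)·e^(−rT) = (589.8200 − 542.96) · e^(−0.0113·21/12)
= 46.8600 × 0.980419 = 45.94

₹45.94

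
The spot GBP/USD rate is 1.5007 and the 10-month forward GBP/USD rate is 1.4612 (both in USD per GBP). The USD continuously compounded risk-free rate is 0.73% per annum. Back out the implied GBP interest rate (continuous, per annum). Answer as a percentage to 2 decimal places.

F = S·e^((r_USD − r_GBP)T) ⇒ r_GBP = r_USD − ln(F/S)/T
ln(1.4612/1.5007) = -0.026674; /(10/12) = -0.032009
r_GBP = 0.0073 + 0.032009 = 0.039309
r_GBP = 3.93%

3.93%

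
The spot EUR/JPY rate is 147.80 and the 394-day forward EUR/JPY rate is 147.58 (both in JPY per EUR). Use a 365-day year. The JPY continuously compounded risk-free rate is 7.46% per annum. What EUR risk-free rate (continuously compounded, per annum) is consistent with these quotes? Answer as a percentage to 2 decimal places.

7.60%

F = S·e^((r_JPY − r_EUR)T) ⇒ r_EUR = r_JPY − ln(F/S)/T
ln(147.58/147.80) = -0.001490; /(394/365) = -0.001380
r_EUR = 0.0746 + 0.001380 = 0.075980
r_EUR = 7.60%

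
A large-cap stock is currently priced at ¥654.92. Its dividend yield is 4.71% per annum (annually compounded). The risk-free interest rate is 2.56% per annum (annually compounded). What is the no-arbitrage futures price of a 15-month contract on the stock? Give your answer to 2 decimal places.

F = S · (1+r)^T / (1+q)^T
= 654.92 × 1.032102 / 1.059218 = 654.92 × 0.974400
F = ¥638.15

¥638.15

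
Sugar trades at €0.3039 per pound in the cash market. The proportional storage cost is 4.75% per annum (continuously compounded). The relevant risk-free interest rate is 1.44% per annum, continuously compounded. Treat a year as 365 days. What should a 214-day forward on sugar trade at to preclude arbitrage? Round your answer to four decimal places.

Net carry = r + u − y = 0.0144 + 0.0475 − 0.0000 = 0.0619
F = S·e^((r+u−y)T) = 0.3039 · e^(0.0619 × 214/365) = 0.3039 · e^0.036292
= 0.3039 × 1.036959 = €0.3151 per pound

€0.3151 per pound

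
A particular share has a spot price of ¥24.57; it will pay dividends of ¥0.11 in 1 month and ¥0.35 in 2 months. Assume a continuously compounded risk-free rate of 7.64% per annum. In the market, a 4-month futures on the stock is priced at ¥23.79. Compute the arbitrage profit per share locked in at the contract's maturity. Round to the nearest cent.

¥0.95 per share

PV(dividends) I = 0.11·e^(−0.0764·1/12) + 0.35·e^(−0.0764·2/12) = 0.4549
Fair futures F* = (S − I)·e^(rT) = (24.57 − 0.4549)·e^0.025467 = 24.1151 × 1.025794 = 24.7371
Market ¥23.79 < fair 24.7371: forward underpriced → reverse cash-and-carry (short the stock, invest proceeds at r, pay the dividends, go long the forward).
Profit at T = |F_mkt − F*| = |23.79 − 24.7371| = ¥0.95 per share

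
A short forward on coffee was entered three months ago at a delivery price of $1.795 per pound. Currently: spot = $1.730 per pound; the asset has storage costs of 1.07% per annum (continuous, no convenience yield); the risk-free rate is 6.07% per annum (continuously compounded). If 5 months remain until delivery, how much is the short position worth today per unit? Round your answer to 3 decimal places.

Current fair forward for the remaining 5 months: F = S·e^((r + u)·T), (r + u) = 0.0607 + 0.0107 = 0.0714
F = 1.730 · e^(0.0714 × 5/12) = 1.730 × 1.030197 = 1.7822
Value of long forward = (F − K)·e^(−rT) = (1.7822 − 1.795) · e^(−0.0607·5/12)
= -0.0128 × 0.975025 = -0.012
Short position value = −(long value) = $0.012

$0.012 per pound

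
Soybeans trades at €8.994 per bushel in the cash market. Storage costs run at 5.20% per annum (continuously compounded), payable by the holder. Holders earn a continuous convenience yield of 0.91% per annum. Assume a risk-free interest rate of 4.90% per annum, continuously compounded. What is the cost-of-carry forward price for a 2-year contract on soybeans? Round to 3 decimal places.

€10.809 per bushel

Net carry = r + u − y = 0.0490 + 0.0520 − 0.0091 = 0.0919
F = S·e^((r+u−y)T) = 8.994 · e^(0.0919 × 2) = 8.994 · e^0.183800
= 8.994 × 1.201775 = €10.809 per bushel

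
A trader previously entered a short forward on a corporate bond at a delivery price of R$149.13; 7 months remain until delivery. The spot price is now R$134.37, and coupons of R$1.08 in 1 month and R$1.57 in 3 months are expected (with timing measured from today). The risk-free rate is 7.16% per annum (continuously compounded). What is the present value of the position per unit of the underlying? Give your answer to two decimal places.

R$11.28

PV(remaining coupons) I = 1.08·e^(−0.0716·1/12) + 1.57·e^(−0.0716·3/12) = 2.6157
Current forward F = (S − I)·e^(rT) = (134.37 − 2.6157)·e^(0.0716·7/12) = 131.7543 × 1.042651 = 137.3738
Value (long) = (F − K)·e^(−rT) = (137.3738 − 149.13) × 0.959094 = -11.2753
Short position value = −(long value) = R$11.28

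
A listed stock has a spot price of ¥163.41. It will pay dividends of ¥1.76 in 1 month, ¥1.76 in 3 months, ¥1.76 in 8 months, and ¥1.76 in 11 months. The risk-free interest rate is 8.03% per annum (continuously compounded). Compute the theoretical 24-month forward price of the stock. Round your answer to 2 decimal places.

¥183.92

PV(dividends) I = 1.76·e^(−0.0803·1/12) + 1.76·e^(−0.0803·3/12) + 1.76·e^(−0.0803·8/12) + 1.76·e^(−0.0803·11/12)
I = 1.7483 + 1.7250 + 1.6683 + 1.6351 = 6.7767
F = (S − I)·e^(rT) = (163.41 − 6.7767) · e^(0.0803·24/12)
= 156.6333 · e^0.160600 = 156.6333 × 1.174215 = ¥183.92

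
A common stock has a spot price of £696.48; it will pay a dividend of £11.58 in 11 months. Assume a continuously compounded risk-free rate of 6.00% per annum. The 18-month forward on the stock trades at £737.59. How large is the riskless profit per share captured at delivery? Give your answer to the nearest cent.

PV(dividends) I = 11.58·e^(−0.0600·11/12) = 10.9603
Fair forward F* = (S − I)·e^(rT) = (696.48 − 10.9603)·e^0.090000 = 685.5197 × 1.094174 = 750.0778
Market £737.59 < fair 750.0778: forward underpriced → reverse cash-and-carry (short the stock, invest proceeds at r, pay the dividends, go long the forward).
Profit at T = |F_mkt − F*| = |737.59 − 750.0778| = £12.49 per share

£12.49 per share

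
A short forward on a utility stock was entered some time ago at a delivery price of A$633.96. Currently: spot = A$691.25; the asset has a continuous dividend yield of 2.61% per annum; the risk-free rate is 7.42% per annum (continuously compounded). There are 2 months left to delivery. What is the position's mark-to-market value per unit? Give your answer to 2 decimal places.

-A$62.08

Current fair forward for the remaining 2 months: F = S·e^((r − q)·T), (r − q) = 0.0742 − 0.0261 = 0.0481
F = 691.25 · e^(0.0481 × 2/12) = 691.25 × 1.008049 = 696.8139
Value of long forward = (F − K)·e^(−rT) = (696.8139 − 633.96) · e^(−0.0742·2/12)
= 62.8539 × 0.987709 = 62.08
Short position value = −(long value) = -A$62.08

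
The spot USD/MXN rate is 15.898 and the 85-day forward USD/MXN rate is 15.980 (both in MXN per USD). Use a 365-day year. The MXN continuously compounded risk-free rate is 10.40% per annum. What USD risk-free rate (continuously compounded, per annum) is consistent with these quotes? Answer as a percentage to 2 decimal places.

8.19%

F = S·e^((r_MXN − r_USD)T) ⇒ r_USD = r_MXN − ln(F/S)/T
ln(15.980/15.898) = 0.005145; /(85/365) = 0.022093
r_USD = 0.1040 − 0.022093 = 0.081907
r_USD = 8.19%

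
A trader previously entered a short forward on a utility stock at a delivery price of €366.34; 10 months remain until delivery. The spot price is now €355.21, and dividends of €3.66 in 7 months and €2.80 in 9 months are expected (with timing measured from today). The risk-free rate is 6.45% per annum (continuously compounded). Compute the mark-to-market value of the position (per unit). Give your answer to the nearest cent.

-€1.85

PV(remaining dividends) I = 3.66·e^(−0.0645·7/12) + 2.80·e^(−0.0645·9/12) = 6.1926
Current forward F = (S − I)·e^(rT) = (355.21 − 6.1926)·e^(0.0645·10/12) = 349.0174 × 1.055221 = 368.2905
Value (long) = (F − K)·e^(−rT) = (368.2905 − 366.34) × 0.947669 = 1.8484
Short position value = −(long value) = -€1.85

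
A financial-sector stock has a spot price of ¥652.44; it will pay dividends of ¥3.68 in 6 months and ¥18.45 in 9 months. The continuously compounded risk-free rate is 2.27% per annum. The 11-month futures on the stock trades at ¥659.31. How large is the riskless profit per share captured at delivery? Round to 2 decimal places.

¥15.39 per share

PV(dividends) I = 3.68·e^(−0.0227·6/12) + 18.45·e^(−0.0227·9/12) = 21.7770
Fair futures F* = (S − I)·e^(rT) = (652.44 − 21.7770)·e^0.020808 = 630.6630 × 1.021026 = 643.9233
Market ¥659.31 > fair 643.9233: forward overpriced → cash-and-carry (borrow at r, buy the stock and collect the dividends, short the forward).
Profit at T = |F_mkt − F*| = |659.31 − 643.9233| = ¥15.39 per share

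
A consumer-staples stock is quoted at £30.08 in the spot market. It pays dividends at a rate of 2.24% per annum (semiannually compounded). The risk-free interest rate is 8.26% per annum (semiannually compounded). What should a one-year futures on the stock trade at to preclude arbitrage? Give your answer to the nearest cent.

£31.90

F = S · (1+r/2)^(2T) / (1+q/2)^(2T)
= 30.08 × 1.084306 / 1.022525 = 30.08 × 1.060420
F = £31.90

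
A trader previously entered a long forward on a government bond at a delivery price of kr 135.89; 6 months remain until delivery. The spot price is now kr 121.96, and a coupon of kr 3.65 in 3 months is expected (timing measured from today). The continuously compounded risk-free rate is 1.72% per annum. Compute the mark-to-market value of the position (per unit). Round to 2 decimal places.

PV(remaining coupons) I = 3.65·e^(−0.0172·3/12) = 3.6343
Current forward F = (S − I)·e^(rT) = (121.96 − 3.6343)·e^(0.0172·6/12) = 118.3257 × 1.008637 = 119.3477
Value (long) = (F − K)·e^(−rT) = (119.3477 − 135.89) × 0.991437 = -16.4006
Value = -kr 16.40

-kr 16.40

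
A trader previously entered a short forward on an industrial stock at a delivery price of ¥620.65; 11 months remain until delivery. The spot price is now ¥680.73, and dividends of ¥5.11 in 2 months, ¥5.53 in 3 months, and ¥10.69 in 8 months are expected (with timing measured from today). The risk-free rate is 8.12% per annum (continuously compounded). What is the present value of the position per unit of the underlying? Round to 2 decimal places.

PV(remaining dividends) I = 5.11·e^(−0.0812·2/12) + 5.53·e^(−0.0812·3/12) + 10.69·e^(−0.0812·8/12) = 20.5869
Current forward F = (S − I)·e^(rT) = (680.73 − 20.5869)·e^(0.0812·11/12) = 660.1431 × 1.077274 = 711.1550
Value (long) = (F − K)·e^(−rT) = (711.1550 − 620.65) × 0.928269 = 84.0130
Short position value = −(long value) = -¥84.01

-¥84.01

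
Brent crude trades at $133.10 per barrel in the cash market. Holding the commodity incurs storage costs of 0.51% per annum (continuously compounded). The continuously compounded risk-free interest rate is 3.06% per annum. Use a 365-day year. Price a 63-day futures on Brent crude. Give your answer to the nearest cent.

$133.92 per barrel

Net carry = r + u − y = 0.0306 + 0.0051 − 0.0000 = 0.0357
F = S·e^((r+u−y)T) = 133.10 · e^(0.0357 × 63/365) = 133.10 · e^0.006162
= 133.10 × 1.006181 = $133.92 per barrel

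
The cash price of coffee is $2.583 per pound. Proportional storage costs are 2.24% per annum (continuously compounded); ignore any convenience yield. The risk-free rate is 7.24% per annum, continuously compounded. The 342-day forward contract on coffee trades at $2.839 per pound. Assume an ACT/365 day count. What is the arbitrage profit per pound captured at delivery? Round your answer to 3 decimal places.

$0.016 per pound

Fair forward: F* = S·e^(carry·T), with carry = (r + u) = 0.0724 + 0.0224 = 0.0948
F* = 2.583 · e^(0.0948 × 342/365) = 2.583 · e^0.088826 = 2.583 × 1.092890 = $2.8229
Market $2.839 > fair $2.8229: forward overpriced → cash-and-carry (buy spot, short the forward).
At maturity, profit = |F_mkt − F*| = |2.839 − 2.8229| = $0.016 per pound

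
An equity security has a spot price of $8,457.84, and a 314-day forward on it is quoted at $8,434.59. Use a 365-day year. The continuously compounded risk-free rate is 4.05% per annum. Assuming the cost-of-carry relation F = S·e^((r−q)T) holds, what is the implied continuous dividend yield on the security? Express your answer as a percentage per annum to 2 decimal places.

From F = S·e^((r−q)T): (r − q) = ln(F/S)/T
ln(8434.59/8457.84) = ln(0.997251) = -0.002753
(r − q) = -0.002753 / (314/365) = -0.003200
q = r − ln(F/S)/T = 0.0405 + 0.003200 = 0.043700
q = 4.37%

4.37%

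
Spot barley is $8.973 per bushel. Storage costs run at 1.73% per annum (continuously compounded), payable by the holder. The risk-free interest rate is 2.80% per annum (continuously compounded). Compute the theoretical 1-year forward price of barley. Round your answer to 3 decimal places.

$9.389 per bushel

Net carry = r + u − y = 0.0280 + 0.0173 − 0.0000 = 0.0453
F = S·e^((r+u−y)T) = 8.973 · e^(0.0453 × 12/12) = 8.973 · e^0.045300
= 8.973 × 1.046342 = $9.389 per bushel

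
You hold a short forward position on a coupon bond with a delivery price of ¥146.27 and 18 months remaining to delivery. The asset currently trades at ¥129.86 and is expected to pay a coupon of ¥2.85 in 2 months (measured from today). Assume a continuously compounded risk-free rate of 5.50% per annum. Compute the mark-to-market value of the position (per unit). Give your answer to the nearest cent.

PV(remaining coupons) I = 2.85·e^(−0.0550·2/12) = 2.8240
Current forward F = (S − I)·e^(rT) = (129.86 − 2.8240)·e^(0.0550·18/12) = 127.0360 × 1.085999 = 137.9610
Value (long) = (F − K)·e^(−rT) = (137.9610 − 146.27) × 0.920811 = -7.6510
Short position value = −(long value) = ¥7.65

¥7.65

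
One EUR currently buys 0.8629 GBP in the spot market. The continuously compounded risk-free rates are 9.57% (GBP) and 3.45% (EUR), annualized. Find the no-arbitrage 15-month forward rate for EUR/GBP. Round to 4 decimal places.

F = S·e^((r_GBP − r_EUR)T) = 0.8629 · e^((0.0957 − 0.0345) × 15/12)
= 0.8629 · e^0.076500 = 0.8629 × 1.079502
F = 0.9315 GBP per EUR

0.9315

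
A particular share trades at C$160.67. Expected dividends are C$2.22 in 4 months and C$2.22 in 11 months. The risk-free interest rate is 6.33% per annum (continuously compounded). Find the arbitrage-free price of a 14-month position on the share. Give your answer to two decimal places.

PV(dividends) I = 2.22·e^(−0.0633·4/12) + 2.22·e^(−0.0633·11/12)
I = 2.1736 + 2.0949 = 4.2685
F = (S − I)·e^(rT) = (160.67 − 4.2685) · e^(0.0633·14/12)
= 156.4015 · e^0.073850 = 156.4015 × 1.076645 = C$168.39

C$168.39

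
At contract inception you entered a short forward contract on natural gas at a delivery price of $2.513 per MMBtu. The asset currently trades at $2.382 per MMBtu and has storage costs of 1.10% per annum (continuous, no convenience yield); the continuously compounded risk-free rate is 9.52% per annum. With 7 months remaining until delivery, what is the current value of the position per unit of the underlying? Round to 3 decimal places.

Current fair forward for the remaining 7 months: F = S·e^((r + u)·T), (r + u) = 0.0952 + 0.0110 = 0.1062
F = 2.382 · e^(0.1062 × 7/12) = 2.382 × 1.063909 = 2.5342
Value of long forward = (F − K)·e^(−rT) = (2.5342 − 2.513) · e^(−0.0952·7/12)
= 0.0212 × 0.945980 = 0.020
Short position value = −(long value) = -$0.020

-$0.020 per MMBtu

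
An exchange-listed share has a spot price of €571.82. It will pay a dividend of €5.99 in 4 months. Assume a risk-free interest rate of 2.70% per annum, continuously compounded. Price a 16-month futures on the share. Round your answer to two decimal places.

€586.63

PV(dividends) I = 5.99·e^(−0.0270·4/12)
I = 5.9363
F = (S − I)·e^(rT) = (571.82 − 5.9363) · e^(0.0270·16/12)
= 565.8837 · e^0.036000 = 565.8837 × 1.036656 = €586.63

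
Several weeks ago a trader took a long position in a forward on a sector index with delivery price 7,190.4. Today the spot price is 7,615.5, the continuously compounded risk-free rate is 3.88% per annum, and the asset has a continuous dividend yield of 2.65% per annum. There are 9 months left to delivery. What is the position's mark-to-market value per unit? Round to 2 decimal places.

Current fair forward for the remaining 9 months: F = S·e^((r − q)·T), (r − q) = 0.0388 − 0.0265 = 0.0123
F = 7615.5 · e^(0.0123 × 9/12) = 7615.5 × 1.00926768 = 7686.0780
Value of long forward = (F − K)·e^(−rT) = (7686.0780 − 7190.4) · e^(−0.0388·9/12)
= 495.6780 × 0.97131933 = 481.46

481.46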